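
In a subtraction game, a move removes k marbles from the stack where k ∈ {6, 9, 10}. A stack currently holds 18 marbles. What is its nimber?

0

Compute g(0), g(1), … for moves {6, 9, 10}:
k:     0  1  2  3  4  5  6  7  8  9 10 11 12 13 14 15 16 17 18
g(k):  0  0  0  0  0  0  1  1  1  1  1  1  2  2  2  2  0  0  0
So g(18) = 0.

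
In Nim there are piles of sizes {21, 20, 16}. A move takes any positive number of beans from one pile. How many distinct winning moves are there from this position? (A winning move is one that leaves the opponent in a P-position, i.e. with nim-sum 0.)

3

Bitwise XOR of the heap sizes:
  10101  (21)
  10100  (20)
  10000  (16)
  -----
  10001  (17)
The overall nim-sum is X = 17. A pile of size p has a winning move iff p XOR X < p (reduce it to p XOR X).
  21: 21 XOR 17 = 4 < 21 — winning move (to 4).
  20: 20 XOR 17 = 5 < 20 — winning move (to 5).
  16: 16 XOR 17 = 1 < 16 — winning move (to 1).
That gives 3 winning moves.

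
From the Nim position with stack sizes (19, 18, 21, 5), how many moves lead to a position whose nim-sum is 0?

Nim-sum: 19 XOR 18 XOR 21 XOR 5 = 17.
The overall nim-sum is X = 17. A stack of size p has a winning move iff p XOR X < p (reduce it to p XOR X).
  19: 19 XOR 17 = 2 < 19 — winning move (to 2).
  18: 18 XOR 17 = 3 < 18 — winning move (to 3).
  21: 21 XOR 17 = 4 < 21 — winning move (to 4).
  5: 5 XOR 17 = 20 ≥ 5 — no move.
That gives 3 winning moves.

3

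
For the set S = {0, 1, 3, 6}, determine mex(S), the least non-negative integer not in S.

The values 0, 1 are all present; 2 is the first non-negative integer missing from the set.

2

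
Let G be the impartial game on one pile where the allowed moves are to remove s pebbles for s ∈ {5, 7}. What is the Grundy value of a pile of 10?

2

Compute g(0), g(1), … for moves {5, 7}:
g(0) = mex{} = 0
g(1) = mex{} = 0
g(2) = mex{} = 0
g(3) = mex{} = 0
g(4) = mex{} = 0
g(5) = mex{0} = 1
g(6) = mex{0} = 1
g(7) = mex{0} = 1
g(8) = mex{0} = 1
g(9) = mex{0} = 1
g(10) = mex{0,1} = 2
So g(10) = 2.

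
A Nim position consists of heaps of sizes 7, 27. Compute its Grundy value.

Bitwise XOR of the heap sizes:
  00111  (7)
  11011  (27)
  -----
  11100  (28)

28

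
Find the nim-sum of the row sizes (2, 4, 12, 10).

Nim-sum: 2 ^ 4 ^ 12 ^ 10 = 0.

0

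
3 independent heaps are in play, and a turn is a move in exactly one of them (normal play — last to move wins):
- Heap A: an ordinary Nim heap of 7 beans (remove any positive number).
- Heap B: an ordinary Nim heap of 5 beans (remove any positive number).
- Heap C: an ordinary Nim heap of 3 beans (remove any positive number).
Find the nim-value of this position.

1

Heap A is a plain Nim heap of size 7, so its Grundy value is 7.
Heap B is a plain Nim heap of size 5, so its Grundy value is 5.
Heap C is a plain Nim heap of size 3, so its Grundy value is 3.
By the Sprague-Grundy theorem, the Grundy value of a sum of independent games is the XOR of the component values.
Combined value = 7 ⊕ 5 ⊕ 3 = 1.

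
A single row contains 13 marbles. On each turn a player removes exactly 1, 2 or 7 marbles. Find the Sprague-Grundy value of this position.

Build the Grundy sequence with g(k) = mex{g(k−s) : s ∈ {1, 2, 7}, s ≤ k}:
k:     0  1  2  3  4  5  6  7  8  9 10 11 12 13
g(k):  0  1  2  0  1  2  0  1  2  0  1  2  0  1
So g(13) = 1.

1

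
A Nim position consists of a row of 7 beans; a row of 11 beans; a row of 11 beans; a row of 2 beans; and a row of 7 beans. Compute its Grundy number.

2

In binary:
  0111  (7)
  1011  (11)
  1011  (11)
  0010  (2)
  0111  (7)
  ----
  0010  (2)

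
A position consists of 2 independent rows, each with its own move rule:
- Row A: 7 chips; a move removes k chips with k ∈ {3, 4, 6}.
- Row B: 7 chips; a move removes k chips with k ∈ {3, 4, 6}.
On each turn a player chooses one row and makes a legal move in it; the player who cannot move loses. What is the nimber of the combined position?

0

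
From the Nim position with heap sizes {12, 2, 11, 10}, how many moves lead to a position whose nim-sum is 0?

Nim-sum: 12 ^ 2 ^ 11 ^ 10 = 15.
The overall nim-sum is X = 15. A heap of size p has a winning move iff p XOR X < p (reduce it to p XOR X).
  12: 12 XOR 15 = 3 < 12 — winning move (to 3).
  2: 2 XOR 15 = 13 ≥ 2 — no move.
  11: 11 XOR 15 = 4 < 11 — winning move (to 4).
  10: 10 XOR 15 = 5 < 10 — winning move (to 5).
That gives 3 winning moves.

3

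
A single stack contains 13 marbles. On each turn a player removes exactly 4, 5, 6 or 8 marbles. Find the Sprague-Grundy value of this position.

Compute g(0), g(1), … for moves {4, 5, 6, 8}:
g(0) = mex{} = 0
g(1) = mex{} = 0
g(2) = mex{} = 0
g(3) = mex{} = 0
g(4) = mex{0} = 1
g(5) = mex{0} = 1
g(6) = mex{0} = 1
g(7) = mex{0} = 1
g(8) = mex{0,1} = 2
g(9) = mex{0,1} = 2
g(10) = mex{0,1} = 2
g(11) = mex{0,1} = 2
g(12) = mex{1,2} = 0
g(13) = mex{1,2} = 0
So g(13) = 0.

0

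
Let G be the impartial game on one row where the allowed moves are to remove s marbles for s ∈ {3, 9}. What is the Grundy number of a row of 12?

Build the Grundy sequence with g(k) = mex{g(k−s) : s ∈ {3, 9}, s ≤ k}:
k:     0  1  2  3  4  5  6  7  8  9 10 11 12
g(k):  0  0  0  1  1  1  0  0  0  1  1  1  0
So g(12) = 0.

0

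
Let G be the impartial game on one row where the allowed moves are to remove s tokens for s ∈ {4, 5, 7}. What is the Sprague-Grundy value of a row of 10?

2

Build the Grundy sequence with g(k) = mex{g(k−s) : s ∈ {4, 5, 7}, s ≤ k}:
k:     0  1  2  3  4  5  6  7  8  9 10
g(k):  0  0  0  0  1  1  1  1  2  2  2
So g(10) = 2.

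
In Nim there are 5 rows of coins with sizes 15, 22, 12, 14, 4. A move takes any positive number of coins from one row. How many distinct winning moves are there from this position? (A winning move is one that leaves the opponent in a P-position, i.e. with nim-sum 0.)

1

Nim-sum: 15 ⊕ 22 ⊕ 12 ⊕ 14 ⊕ 4 = 31.
The overall nim-sum is X = 31. A row of size p has a winning move iff p XOR X < p (reduce it to p XOR X).
  15: 15 XOR 31 = 16 ≥ 15 — no move.
  22: 22 XOR 31 = 9 < 22 — winning move (to 9).
  12: 12 XOR 31 = 19 ≥ 12 — no move.
  14: 14 XOR 31 = 17 ≥ 14 — no move.
  4: 4 XOR 31 = 27 ≥ 4 — no move.
That gives 1 winning move.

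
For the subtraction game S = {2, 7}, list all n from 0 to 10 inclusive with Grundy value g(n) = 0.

0, 1, 4, 5, 9, 10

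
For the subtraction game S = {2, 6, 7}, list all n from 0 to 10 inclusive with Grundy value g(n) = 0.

Build the Grundy sequence with g(k) = mex{g(k−s) : s ∈ {2, 6, 7}, s ≤ k}:
k:     0  1  2  3  4  5  6  7  8  9 10
g(k):  0  0  1  1  0  0  1  1  2  0  3
The P-positions (g = 0) in 0..10 are 0, 1, 4, 5, 9.

0, 1, 4, 5, 9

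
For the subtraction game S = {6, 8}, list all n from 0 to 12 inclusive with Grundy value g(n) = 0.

0, 1, 2, 3, 4, 5

Build the Grundy sequence with g(k) = mex{g(k−s) : s ∈ {6, 8}, s ≤ k}:
g(0) = mex{} = 0
g(1) = mex{} = 0
g(2) = mex{} = 0
g(3) = mex{} = 0
g(4) = mex{} = 0
g(5) = mex{} = 0
g(6) = mex{0} = 1
g(7) = mex{0} = 1
g(8) = mex{0} = 1
g(9) = mex{0} = 1
g(10) = mex{0} = 1
g(11) = mex{0} = 1
g(12) = mex{0,1} = 2
The P-positions (g = 0) in 0..12 are 0, 1, 2, 3, 4, 5.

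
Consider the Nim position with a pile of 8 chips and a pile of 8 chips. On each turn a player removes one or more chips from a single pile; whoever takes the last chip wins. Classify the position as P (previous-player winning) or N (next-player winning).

Nim-sum: 8 ^ 8 = 0.
The nim-sum is 0, so this is a P-position: the player to move is in a losing position under optimal play.

P-position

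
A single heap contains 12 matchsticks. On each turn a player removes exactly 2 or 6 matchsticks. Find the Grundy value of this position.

0

Grundy values for subtraction set {2, 6}:
k:     0  1  2  3  4  5  6  7  8  9 10 11 12
g(k):  0  0  1  1  0  0  1  1  0  0  1  1  0
So g(12) = 0.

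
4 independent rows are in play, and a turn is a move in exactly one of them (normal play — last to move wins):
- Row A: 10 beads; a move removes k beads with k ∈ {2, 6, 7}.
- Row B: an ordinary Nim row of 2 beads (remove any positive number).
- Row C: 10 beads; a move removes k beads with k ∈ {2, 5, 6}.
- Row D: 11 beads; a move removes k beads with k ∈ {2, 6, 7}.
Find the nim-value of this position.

1

Grundy values for row A (subtraction set {2, 6, 7}):
g(0) = mex{} = 0
g(1) = mex{} = 0
g(2) = mex{0} = 1
g(3) = mex{0} = 1
g(4) = mex{1} = 0
g(5) = mex{1} = 0
g(6) = mex{0} = 1
g(7) = mex{0} = 1
g(8) = mex{0,1} = 2
g(9) = mex{1} = 0
g(10) = mex{0,1,2} = 3
So g(10) = 3.
Row B is a plain Nim row of size 2, so its Grundy value is 2.
Grundy values for row C (subtraction set {2, 5, 6}):
g(0) = mex{} = 0
g(1) = mex{} = 0
g(2) = mex{0} = 1
g(3) = mex{0} = 1
g(4) = mex{1} = 0
g(5) = mex{0,1} = 2
g(6) = mex{0} = 1
g(7) = mex{0,1,2} = 3
g(8) = mex{1} = 0
g(9) = mex{0,1,3} = 2
g(10) = mex{0,2} = 1
So g(10) = 1.
Grundy values for row D (subtraction set {2, 6, 7}):
g(0) = mex{} = 0
g(1) = mex{} = 0
g(2) = mex{0} = 1
g(3) = mex{0} = 1
g(4) = mex{1} = 0
g(5) = mex{1} = 0
g(6) = mex{0} = 1
g(7) = mex{0} = 1
g(8) = mex{0,1} = 2
g(9) = mex{1} = 0
g(10) = mex{0,1,2} = 3
g(11) = mex{0} = 1
So g(11) = 1.
The value of a disjunctive sum is the nim-sum of the parts.
Combined value = 3 ⊕ 2 ⊕ 1 ⊕ 1 = 1.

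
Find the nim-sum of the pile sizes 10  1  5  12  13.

15

Nim-sum: 10 XOR 1 XOR 5 XOR 12 XOR 13 = 15.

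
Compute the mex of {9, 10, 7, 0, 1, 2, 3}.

4

The values 0, 1, 2, 3 are all present; 4 is the first non-negative integer missing from the set.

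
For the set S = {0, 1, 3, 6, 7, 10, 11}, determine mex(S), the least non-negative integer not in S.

The values 0, 1 are all present; 2 is the first non-negative integer missing from the set.

2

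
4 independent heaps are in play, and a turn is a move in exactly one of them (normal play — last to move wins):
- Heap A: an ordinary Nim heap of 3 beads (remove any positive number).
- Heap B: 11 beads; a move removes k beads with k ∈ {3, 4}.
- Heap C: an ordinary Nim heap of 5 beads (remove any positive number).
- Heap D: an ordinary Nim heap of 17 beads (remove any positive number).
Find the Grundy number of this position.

22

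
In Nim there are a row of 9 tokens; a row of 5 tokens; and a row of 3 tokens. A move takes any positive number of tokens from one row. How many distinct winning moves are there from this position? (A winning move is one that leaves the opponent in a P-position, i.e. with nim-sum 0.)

1

Compute the nim-sum pairwise:
9 XOR 5 = 12
12 XOR 3 = 15
The overall nim-sum is X = 15. A row of size p has a winning move iff p XOR X < p (reduce it to p XOR X).
  9: 9 XOR 15 = 6 < 9 — winning move (to 6).
  5: 5 XOR 15 = 10 ≥ 5 — no move.
  3: 3 XOR 15 = 12 ≥ 3 — no move.
That gives 1 winning move.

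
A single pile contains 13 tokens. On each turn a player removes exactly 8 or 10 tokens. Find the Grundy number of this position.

Build the Grundy sequence with g(k) = mex{g(k−s) : s ∈ {8, 10}, s ≤ k}:
g(0) = mex{} = 0
g(1) = mex{} = 0
g(2) = mex{} = 0
g(3) = mex{} = 0
g(4) = mex{} = 0
g(5) = mex{} = 0
g(6) = mex{} = 0
g(7) = mex{} = 0
g(8) = mex{0} = 1
g(9) = mex{0} = 1
g(10) = mex{0} = 1
g(11) = mex{0} = 1
g(12) = mex{0} = 1
g(13) = mex{0} = 1
So g(13) = 1.

1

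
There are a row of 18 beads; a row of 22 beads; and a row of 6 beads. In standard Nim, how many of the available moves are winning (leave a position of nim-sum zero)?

Nim-sum: 18 XOR 22 XOR 6 = 2.
The overall nim-sum is X = 2. A row of size p has a winning move iff p XOR X < p (reduce it to p XOR X).
  18: 18 XOR 2 = 16 < 18 — winning move (to 16).
  22: 22 XOR 2 = 20 < 22 — winning move (to 20).
  6: 6 XOR 2 = 4 < 6 — winning move (to 4).
That gives 3 winning moves.

3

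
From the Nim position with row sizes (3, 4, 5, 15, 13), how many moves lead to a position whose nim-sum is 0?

Compute the nim-sum pairwise:
3 XOR 4 = 7
7 XOR 5 = 2
2 XOR 15 = 13
13 XOR 13 = 0
The nim-sum is already 0, so every move leaves a nonzero nim-sum — there are no winning moves.

0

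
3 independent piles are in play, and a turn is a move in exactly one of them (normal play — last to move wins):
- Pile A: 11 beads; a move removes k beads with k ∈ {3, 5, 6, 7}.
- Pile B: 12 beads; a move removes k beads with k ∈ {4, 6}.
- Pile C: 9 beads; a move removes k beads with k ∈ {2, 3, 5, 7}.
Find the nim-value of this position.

For pile A, compute g(0), g(1), … with moves {3, 5, 6, 7}:
k:     0  1  2  3  4  5  6  7  8  9 10 11
g(k):  0  0  0  1  1  1  2  2  2  3  0  0
So g(11) = 0.
For pile B, compute g(0), g(1), … with moves {4, 6}:
k:     0  1  2  3  4  5  6  7  8  9 10 11 12
g(k):  0  0  0  0  1  1  1  1  2  2  0  0  0
So g(12) = 0.
Grundy values for pile C (subtraction set {2, 3, 5, 7}):
g(0) = mex{} = 0
g(1) = mex{} = 0
g(2) = mex{0} = 1
g(3) = mex{0} = 1
g(4) = mex{0,1} = 2
g(5) = mex{0,1} = 2
g(6) = mex{0,1,2} = 3
g(7) = mex{0,1,2} = 3
g(8) = mex{0,1,2,3} = 4
g(9) = mex{1,2,3} = 0
So g(9) = 0.
By the Sprague-Grundy theorem, the Grundy value of a sum of independent games is the XOR of the component values.
Combined value = 0 ⊕ 0 ⊕ 0 = 0.

0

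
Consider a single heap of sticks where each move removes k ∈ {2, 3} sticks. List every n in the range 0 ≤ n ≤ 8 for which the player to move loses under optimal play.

Build the Grundy sequence with g(k) = mex{g(k−s) : s ∈ {2, 3}, s ≤ k}:
g(0) = mex{} = 0
g(1) = mex{} = 0
g(2) = mex{0} = 1
g(3) = mex{0} = 1
g(4) = mex{0,1} = 2
g(5) = mex{1} = 0
g(6) = mex{1,2} = 0
g(7) = mex{0,2} = 1
g(8) = mex{0} = 1
The P-positions (g = 0) in 0..8 are 0, 1, 5, 6.

0, 1, 5, 6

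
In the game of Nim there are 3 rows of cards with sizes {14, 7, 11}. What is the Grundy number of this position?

Write each in binary and XOR column by column:
  1110  (14)
  0111  (7)
  1011  (11)
  ----
  0010  (2)

2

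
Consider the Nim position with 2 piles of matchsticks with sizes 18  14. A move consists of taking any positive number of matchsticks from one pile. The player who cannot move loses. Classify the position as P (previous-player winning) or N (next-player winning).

N-position

Compute the nim-sum pairwise:
18 ⊕ 14 = 28
The nim-sum is 28 ≠ 0, so this is an N-position: the player to move can win.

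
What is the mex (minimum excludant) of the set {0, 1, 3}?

The values 0, 1 are all present; 2 is the first non-negative integer missing from the set.

2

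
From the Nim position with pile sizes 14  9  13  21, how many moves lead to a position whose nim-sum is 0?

1

Nim-sum: 14 ^ 9 ^ 13 ^ 21 = 31.
The overall nim-sum is X = 31. A pile of size p has a winning move iff p XOR X < p (reduce it to p XOR X).
  14: 14 XOR 31 = 17 ≥ 14 — no move.
  9: 9 XOR 31 = 22 ≥ 9 — no move.
  13: 13 XOR 31 = 18 ≥ 13 — no move.
  21: 21 XOR 31 = 10 < 21 — winning move (to 10).
That gives 1 winning move.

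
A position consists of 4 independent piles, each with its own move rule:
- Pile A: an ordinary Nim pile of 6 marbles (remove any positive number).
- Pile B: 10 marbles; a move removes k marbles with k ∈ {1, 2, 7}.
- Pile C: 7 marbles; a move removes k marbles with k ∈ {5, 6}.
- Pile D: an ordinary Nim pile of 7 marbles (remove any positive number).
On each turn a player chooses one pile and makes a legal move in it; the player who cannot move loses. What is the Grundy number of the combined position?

1

Pile A is a plain Nim pile of size 6, so its Grundy value is 6.
Grundy values for pile B (subtraction set {1, 2, 7}):
g(0) = mex{} = 0
g(1) = mex{0} = 1
g(2) = mex{0,1} = 2
g(3) = mex{1,2} = 0
g(4) = mex{0,2} = 1
g(5) = mex{0,1} = 2
g(6) = mex{1,2} = 0
g(7) = mex{0,2} = 1
g(8) = mex{0,1} = 2
g(9) = mex{1,2} = 0
g(10) = mex{0,2} = 1
So g(10) = 1.
For pile C, compute g(0), g(1), … with moves {5, 6}:
g(0) = mex{} = 0
g(1) = mex{} = 0
g(2) = mex{} = 0
g(3) = mex{} = 0
g(4) = mex{} = 0
g(5) = mex{0} = 1
g(6) = mex{0} = 1
g(7) = mex{0} = 1
So g(7) = 1.
Pile D is a plain Nim pile of size 7, so its Grundy value is 7.
By the Sprague-Grundy theorem, the Grundy value of a sum of independent games is the XOR of the component values.
Combined value = 6 ⊕ 1 ⊕ 1 ⊕ 7 = 1.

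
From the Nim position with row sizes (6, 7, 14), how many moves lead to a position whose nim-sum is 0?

1

Nim-sum: 6 XOR 7 XOR 14 = 15.
The overall nim-sum is X = 15. A row of size p has a winning move iff p XOR X < p (reduce it to p XOR X).
  6: 6 XOR 15 = 9 ≥ 6 — no move.
  7: 7 XOR 15 = 8 ≥ 7 — no move.
  14: 14 XOR 15 = 1 < 14 — winning move (to 1).
That gives 1 winning move.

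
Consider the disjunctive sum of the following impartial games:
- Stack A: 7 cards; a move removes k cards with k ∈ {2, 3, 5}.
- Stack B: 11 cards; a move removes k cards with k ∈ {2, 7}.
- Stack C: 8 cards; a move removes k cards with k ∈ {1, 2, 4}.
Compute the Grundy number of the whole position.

3

Grundy values for stack A (subtraction set {2, 3, 5}):
k:     0  1  2  3  4  5  6  7
g(k):  0  0  1  1  2  2  3  0
So g(7) = 0.
Grundy values for stack B (subtraction set {2, 7}):
g(0) = mex{} = 0
g(1) = mex{} = 0
g(2) = mex{0} = 1
g(3) = mex{0} = 1
g(4) = mex{1} = 0
g(5) = mex{1} = 0
g(6) = mex{0} = 1
g(7) = mex{0} = 1
g(8) = mex{0,1} = 2
g(9) = mex{1} = 0
g(10) = mex{1,2} = 0
g(11) = mex{0} = 1
So g(11) = 1.
For stack C, compute g(0), g(1), … with moves {1, 2, 4}:
k:     0  1  2  3  4  5  6  7  8
g(k):  0  1  2  0  1  2  0  1  2
So g(8) = 2.
The value of a disjunctive sum is the nim-sum of the parts.
Combined value = 0 ⊕ 1 ⊕ 2 = 3.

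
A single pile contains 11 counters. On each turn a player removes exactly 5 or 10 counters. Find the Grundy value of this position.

Grundy values for subtraction set {5, 10}:
k:     0  1  2  3  4  5  6  7  8  9 10 11
g(k):  0  0  0  0  0  1  1  1  1  1  2  2
So g(11) = 2.

2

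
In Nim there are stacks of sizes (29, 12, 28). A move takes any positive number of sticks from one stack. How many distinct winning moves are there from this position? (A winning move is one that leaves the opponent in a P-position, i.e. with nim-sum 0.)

3

Compute the nim-sum pairwise:
29 ^ 12 = 17
17 ^ 28 = 13
The overall nim-sum is X = 13. A stack of size p has a winning move iff p XOR X < p (reduce it to p XOR X).
  29: 29 XOR 13 = 16 < 29 — winning move (to 16).
  12: 12 XOR 13 = 1 < 12 — winning move (to 1).
  28: 28 XOR 13 = 17 < 28 — winning move (to 17).
That gives 3 winning moves.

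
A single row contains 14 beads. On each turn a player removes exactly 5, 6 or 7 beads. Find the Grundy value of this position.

0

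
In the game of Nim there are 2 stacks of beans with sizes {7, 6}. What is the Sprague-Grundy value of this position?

Compute the nim-sum pairwise:
7 XOR 6 = 1

1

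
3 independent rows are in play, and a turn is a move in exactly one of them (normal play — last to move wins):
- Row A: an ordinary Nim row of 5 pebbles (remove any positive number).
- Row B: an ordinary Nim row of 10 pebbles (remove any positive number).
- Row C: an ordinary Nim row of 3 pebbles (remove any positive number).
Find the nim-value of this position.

12

Row A is a plain Nim row of size 5, so its Grundy value is 5.
Row B is a plain Nim row of size 10, so its Grundy value is 10.
Row C is a plain Nim row of size 3, so its Grundy value is 3.
The value of a disjunctive sum is the nim-sum of the parts.
Combined value = 5 ⊕ 10 ⊕ 3 = 12.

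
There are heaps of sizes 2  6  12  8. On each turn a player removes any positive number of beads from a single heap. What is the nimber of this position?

0

In binary:
  0010  (2)
  0110  (6)
  1100  (12)
  1000  (8)
  ----
  0000  (0)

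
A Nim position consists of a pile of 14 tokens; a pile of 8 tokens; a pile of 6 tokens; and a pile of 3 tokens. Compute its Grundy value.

3

Write each in binary and XOR column by column:
  1110  (14)
  1000  (8)
  0110  (6)
  0011  (3)
  ----
  0011  (3)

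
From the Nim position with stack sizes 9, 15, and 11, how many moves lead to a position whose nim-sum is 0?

Compute the nim-sum pairwise:
9 ⊕ 15 = 6
6 ⊕ 11 = 13
The overall nim-sum is X = 13. A stack of size p has a winning move iff p XOR X < p (reduce it to p XOR X).
  9: 9 XOR 13 = 4 < 9 — winning move (to 4).
  15: 15 XOR 13 = 2 < 15 — winning move (to 2).
  11: 11 XOR 13 = 6 < 11 — winning move (to 6).
That gives 3 winning moves.

3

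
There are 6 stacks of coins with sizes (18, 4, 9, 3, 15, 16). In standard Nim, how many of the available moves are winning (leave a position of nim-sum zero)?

3

Bitwise XOR of the heap sizes:
  10010  (18)
  00100  (4)
  01001  (9)
  00011  (3)
  01111  (15)
  10000  (16)
  -----
  00011  (3)
The overall nim-sum is X = 3. A stack of size p has a winning move iff p XOR X < p (reduce it to p XOR X).
  18: 18 XOR 3 = 17 < 18 — winning move (to 17).
  4: 4 XOR 3 = 7 ≥ 4 — no move.
  9: 9 XOR 3 = 10 ≥ 9 — no move.
  3: 3 XOR 3 = 0 < 3 — winning move (to 0).
  15: 15 XOR 3 = 12 < 15 — winning move (to 12).
  16: 16 XOR 3 = 19 ≥ 16 — no move.
That gives 3 winning moves.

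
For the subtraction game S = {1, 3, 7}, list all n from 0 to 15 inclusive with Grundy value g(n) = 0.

Grundy values for subtraction set {1, 3, 7}:
k:     0  1  2  3  4  5  6  7  8  9 10 11 12 13 14 15
g(k):  0  1  0  1  0  1  0  1  0  1  0  1  0  1  0  1
The P-positions (g = 0) in 0..15 are 0, 2, 4, 6, 8, 10, 12, 14.

0, 2, 4, 6, 8, 10, 12, 14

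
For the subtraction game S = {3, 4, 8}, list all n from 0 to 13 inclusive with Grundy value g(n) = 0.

0, 1, 2, 7, 12, 13

Compute g(0), g(1), … for moves {3, 4, 8}:
k:     0  1  2  3  4  5  6  7  8  9 10 11 12 13
g(k):  0  0  0  1  1  1  2  0  2  3  1  3  0  0
The P-positions (g = 0) in 0..13 are 0, 1, 2, 7, 12, 13.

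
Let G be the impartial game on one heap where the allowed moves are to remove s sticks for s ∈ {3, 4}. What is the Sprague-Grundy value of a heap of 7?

0

Grundy values for subtraction set {3, 4}:
g(0) = mex{} = 0
g(1) = mex{} = 0
g(2) = mex{} = 0
g(3) = mex{0} = 1
g(4) = mex{0} = 1
g(5) = mex{0} = 1
g(6) = mex{0,1} = 2
g(7) = mex{1} = 0
So g(7) = 0.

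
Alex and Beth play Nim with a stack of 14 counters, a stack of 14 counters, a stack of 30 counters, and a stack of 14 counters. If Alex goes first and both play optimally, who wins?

Nim-sum: 14 XOR 14 XOR 30 XOR 14 = 16.
The nim-sum is 16 ≠ 0, so this is an N-position: the player to move can win; Alex has a winning move.

Alex wins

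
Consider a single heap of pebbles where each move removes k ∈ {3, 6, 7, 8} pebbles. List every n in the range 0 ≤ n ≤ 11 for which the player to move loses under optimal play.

0, 1, 2, 11

Compute g(0), g(1), … for moves {3, 6, 7, 8}:
k:     0  1  2  3  4  5  6  7  8  9 10 11
g(k):  0  0  0  1  1  1  2  2  2  3  3  0
The P-positions (g = 0) in 0..11 are 0, 1, 2, 11.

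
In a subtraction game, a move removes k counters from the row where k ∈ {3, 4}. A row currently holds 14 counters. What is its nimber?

0

Compute g(0), g(1), … for moves {3, 4}:
g(0) = mex{} = 0
g(1) = mex{} = 0
g(2) = mex{} = 0
g(3) = mex{0} = 1
g(4) = mex{0} = 1
g(5) = mex{0} = 1
g(6) = mex{0,1} = 2
g(7) = mex{1} = 0
g(8) = mex{1} = 0
g(9) = mex{1,2} = 0
g(10) = mex{0,2} = 1
g(11) = mex{0} = 1
g(12) = mex{0} = 1
g(13) = mex{0,1} = 2
g(14) = mex{1} = 0
So g(14) = 0.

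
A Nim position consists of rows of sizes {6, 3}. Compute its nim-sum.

5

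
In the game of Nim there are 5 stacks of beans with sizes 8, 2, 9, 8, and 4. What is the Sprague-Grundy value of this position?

Compute the nim-sum pairwise:
8 ^ 2 = 10
10 ^ 9 = 3
3 ^ 8 = 11
11 ^ 4 = 15

15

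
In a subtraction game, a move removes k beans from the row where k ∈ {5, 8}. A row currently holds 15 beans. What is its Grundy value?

Grundy values for subtraction set {5, 8}:
k:     0  1  2  3  4  5  6  7  8  9 10 11 12 13 14 15
g(k):  0  0  0  0  0  1  1  1  1  1  2  2  2  0  0  0
So g(15) = 0.

0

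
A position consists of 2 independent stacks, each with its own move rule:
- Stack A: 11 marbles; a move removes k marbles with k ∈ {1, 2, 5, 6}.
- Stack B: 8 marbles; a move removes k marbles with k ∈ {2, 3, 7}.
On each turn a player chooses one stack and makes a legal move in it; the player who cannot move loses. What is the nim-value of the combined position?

0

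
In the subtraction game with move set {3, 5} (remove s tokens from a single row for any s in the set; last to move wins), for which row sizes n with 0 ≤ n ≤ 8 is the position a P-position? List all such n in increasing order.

0, 1, 2, 8

Compute g(0), g(1), … for moves {3, 5}:
k:     0  1  2  3  4  5  6  7  8
g(k):  0  0  0  1  1  1  2  2  0
The P-positions (g = 0) in 0..8 are 0, 1, 2, 8.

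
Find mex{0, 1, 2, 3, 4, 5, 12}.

The values 0, 1, 2, 3, 4, 5 are all present; 6 is the first non-negative integer missing from the set.

6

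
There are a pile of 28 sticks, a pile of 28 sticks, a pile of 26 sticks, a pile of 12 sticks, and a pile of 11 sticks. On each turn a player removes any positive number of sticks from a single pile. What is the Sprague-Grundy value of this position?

Compute the nim-sum pairwise:
28 ⊕ 28 = 0
0 ⊕ 26 = 26
26 ⊕ 12 = 22
22 ⊕ 11 = 29

29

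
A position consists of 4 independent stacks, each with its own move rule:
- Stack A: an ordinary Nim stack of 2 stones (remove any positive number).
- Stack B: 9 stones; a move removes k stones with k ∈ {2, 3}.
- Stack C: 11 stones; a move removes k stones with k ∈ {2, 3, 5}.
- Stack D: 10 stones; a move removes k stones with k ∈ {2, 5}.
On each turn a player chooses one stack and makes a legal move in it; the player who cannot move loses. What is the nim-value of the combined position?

3

Stack A is a plain Nim stack of size 2, so its Grundy value is 2.
Grundy values for stack B (subtraction set {2, 3}):
g(0) = mex{} = 0
g(1) = mex{} = 0
g(2) = mex{0} = 1
g(3) = mex{0} = 1
g(4) = mex{0,1} = 2
g(5) = mex{1} = 0
g(6) = mex{1,2} = 0
g(7) = mex{0,2} = 1
g(8) = mex{0} = 1
g(9) = mex{0,1} = 2
So g(9) = 2.
Build the Grundy sequence for stack C with g(k) = mex{g(k−s) : s ∈ {2, 3, 5}, s ≤ k}:
k:     0  1  2  3  4  5  6  7  8  9 10 11
g(k):  0  0  1  1  2  2  3  0  0  1  1  2
So g(11) = 2.
For stack D, compute g(0), g(1), … with moves {2, 5}:
k:     0  1  2  3  4  5  6  7  8  9 10
g(k):  0  0  1  1  0  2  1  0  0  1  1
So g(10) = 1.
The value of a disjunctive sum is the nim-sum of the parts.
Combined value = 2 XOR 2 XOR 2 XOR 1 = 3.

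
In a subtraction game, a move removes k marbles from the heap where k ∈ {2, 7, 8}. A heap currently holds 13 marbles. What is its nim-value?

2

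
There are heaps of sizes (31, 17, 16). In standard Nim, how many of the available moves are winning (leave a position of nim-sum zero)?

Nim-sum: 31 XOR 17 XOR 16 = 30.
The overall nim-sum is X = 30. A heap of size p has a winning move iff p XOR X < p (reduce it to p XOR X).
  31: 31 XOR 30 = 1 < 31 — winning move (to 1).
  17: 17 XOR 30 = 15 < 17 — winning move (to 15).
  16: 16 XOR 30 = 14 < 16 — winning move (to 14).
That gives 3 winning moves.

3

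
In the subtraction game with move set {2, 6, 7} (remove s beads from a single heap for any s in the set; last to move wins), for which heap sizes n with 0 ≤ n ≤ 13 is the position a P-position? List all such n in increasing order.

0, 1, 4, 5, 9, 13

Compute g(0), g(1), … for moves {2, 6, 7}:
g(0) = mex{} = 0
g(1) = mex{} = 0
g(2) = mex{0} = 1
g(3) = mex{0} = 1
g(4) = mex{1} = 0
g(5) = mex{1} = 0
g(6) = mex{0} = 1
g(7) = mex{0} = 1
g(8) = mex{0,1} = 2
g(9) = mex{1} = 0
g(10) = mex{0,1,2} = 3
g(11) = mex{0} = 1
g(12) = mex{0,1,3} = 2
g(13) = mex{1} = 0
The P-positions (g = 0) in 0..13 are 0, 1, 4, 5, 9, 13.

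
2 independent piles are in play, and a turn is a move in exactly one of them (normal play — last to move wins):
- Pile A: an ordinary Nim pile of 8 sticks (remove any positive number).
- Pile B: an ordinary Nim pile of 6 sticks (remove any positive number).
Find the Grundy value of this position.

14

Pile A is a plain Nim pile of size 8, so its Grundy value is 8.
Pile B is a plain Nim pile of size 6, so its Grundy value is 6.
The value of a disjunctive sum is the nim-sum of the parts.
Combined value = 8 ⊕ 6 = 14.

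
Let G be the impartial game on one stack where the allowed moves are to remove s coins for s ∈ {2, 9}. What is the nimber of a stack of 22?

0

Grundy values for subtraction set {2, 9}:
k:     0  1  2  3  4  5  6  7  8  9 10 11 12 13 14 15 16 17 18 19 20 21 22
g(k):  0  0  1  1  0  0  1  1  0  2  1  0  0  1  1  0  0  1  1  0  2  1  0
So g(22) = 0.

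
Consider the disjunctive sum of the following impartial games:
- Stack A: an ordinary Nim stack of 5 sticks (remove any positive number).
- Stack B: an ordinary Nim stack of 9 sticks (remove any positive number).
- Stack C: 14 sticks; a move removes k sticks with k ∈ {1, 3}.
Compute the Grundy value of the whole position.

12

Stack A is a plain Nim stack of size 5, so its Grundy value is 5.
Stack B is a plain Nim stack of size 9, so its Grundy value is 9.
Build the Grundy sequence for stack C with g(k) = mex{g(k−s) : s ∈ {1, 3}, s ≤ k}:
g(0) = mex{} = 0
g(1) = mex{0} = 1
g(2) = mex{1} = 0
g(3) = mex{0} = 1
g(4) = mex{1} = 0
g(5) = mex{0} = 1
g(6) = mex{1} = 0
g(7) = mex{0} = 1
g(8) = mex{1} = 0
g(9) = mex{0} = 1
g(10) = mex{1} = 0
g(11) = mex{0} = 1
g(12) = mex{1} = 0
g(13) = mex{0} = 1
g(14) = mex{1} = 0
So g(14) = 0.
By the Sprague-Grundy theorem, the Grundy value of a sum of independent games is the XOR of the component values.
Combined value = 5 XOR 9 XOR 0 = 12.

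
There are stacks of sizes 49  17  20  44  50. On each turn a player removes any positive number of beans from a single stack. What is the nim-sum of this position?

Compute the nim-sum pairwise:
49 ⊕ 17 = 32
32 ⊕ 20 = 52
52 ⊕ 44 = 24
24 ⊕ 50 = 42

42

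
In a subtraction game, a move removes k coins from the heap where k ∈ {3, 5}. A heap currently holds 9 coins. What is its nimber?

0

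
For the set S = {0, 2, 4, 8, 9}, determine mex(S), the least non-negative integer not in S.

0 is in the set but 1 is not, so the mex is 1.

1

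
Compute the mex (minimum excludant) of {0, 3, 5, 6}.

0 is in the set but 1 is not, so the mex is 1.

1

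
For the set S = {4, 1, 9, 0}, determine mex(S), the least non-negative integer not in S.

The values 0, 1 are all present; 2 is the first non-negative integer missing from the set.

2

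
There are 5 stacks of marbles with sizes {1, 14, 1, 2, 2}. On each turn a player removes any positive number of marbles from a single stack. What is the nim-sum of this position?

In binary:
  0001  (1)
  1110  (14)
  0001  (1)
  0010  (2)
  0010  (2)
  ----
  1110  (14)

14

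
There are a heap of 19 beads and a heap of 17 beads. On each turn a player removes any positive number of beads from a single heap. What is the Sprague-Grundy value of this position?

Nim-sum: 19 ⊕ 17 = 2.

2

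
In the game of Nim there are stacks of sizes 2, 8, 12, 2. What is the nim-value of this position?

Nim-sum: 2 ⊕ 8 ⊕ 12 ⊕ 2 = 4.

4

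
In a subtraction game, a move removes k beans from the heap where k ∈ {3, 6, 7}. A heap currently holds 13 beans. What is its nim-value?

Build the Grundy sequence with g(k) = mex{g(k−s) : s ∈ {3, 6, 7}, s ≤ k}:
k:     0  1  2  3  4  5  6  7  8  9 10 11 12 13
g(k):  0  0  0  1  1  1  2  2  2  3  0  0  0  1
So g(13) = 1.

1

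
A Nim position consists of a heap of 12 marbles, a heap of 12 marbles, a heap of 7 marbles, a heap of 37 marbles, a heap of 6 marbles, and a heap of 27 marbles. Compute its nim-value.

Compute the nim-sum pairwise:
12 ^ 12 = 0
0 ^ 7 = 7
7 ^ 37 = 34
34 ^ 6 = 36
36 ^ 27 = 63

63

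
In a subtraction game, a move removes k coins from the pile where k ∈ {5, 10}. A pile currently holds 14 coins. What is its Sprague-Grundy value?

Compute g(0), g(1), … for moves {5, 10}:
k:     0  1  2  3  4  5  6  7  8  9 10 11 12 13 14
g(k):  0  0  0  0  0  1  1  1  1  1  2  2  2  2  2
So g(14) = 2.

2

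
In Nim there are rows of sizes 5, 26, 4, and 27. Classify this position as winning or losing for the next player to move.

In binary:
  00101  (5)
  11010  (26)
  00100  (4)
  11011  (27)
  -----
  00000  (0)
The nim-sum is 0, so this is a P-position: the player to move is in a losing position under optimal play.

Losing position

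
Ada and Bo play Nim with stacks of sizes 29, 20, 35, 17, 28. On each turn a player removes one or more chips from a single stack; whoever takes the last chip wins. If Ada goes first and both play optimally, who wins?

Ada wins

Compute the nim-sum pairwise:
29 XOR 20 = 9
9 XOR 35 = 42
42 XOR 17 = 59
59 XOR 28 = 39
The nim-sum is 39 ≠ 0, so this is an N-position: the player to move can win; Ada has a winning move.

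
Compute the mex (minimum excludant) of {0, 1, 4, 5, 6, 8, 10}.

2

The values 0, 1 are all present; 2 is the first non-negative integer missing from the set.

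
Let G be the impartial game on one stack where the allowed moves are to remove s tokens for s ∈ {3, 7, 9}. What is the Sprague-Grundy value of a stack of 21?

1

Compute g(0), g(1), … for moves {3, 7, 9}:
k:     0  1  2  3  4  5  6  7  8  9 10 11 12 13 14 15 16 17 18 19 20 21
g(k):  0  0  0  1  1  1  0  2  2  1  3  3  0  2  0  1  0  1  0  1  0  1
So g(21) = 1.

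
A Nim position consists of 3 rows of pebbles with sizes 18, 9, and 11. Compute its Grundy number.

Compute the nim-sum pairwise:
18 ^ 9 = 27
27 ^ 11 = 16

16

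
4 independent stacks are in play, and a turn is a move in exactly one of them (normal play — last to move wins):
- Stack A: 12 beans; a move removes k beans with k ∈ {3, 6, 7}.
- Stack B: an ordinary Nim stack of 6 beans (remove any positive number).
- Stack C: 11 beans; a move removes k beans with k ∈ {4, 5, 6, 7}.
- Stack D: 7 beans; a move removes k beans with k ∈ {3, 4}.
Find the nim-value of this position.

For stack A, compute g(0), g(1), … with moves {3, 6, 7}:
g(0) = mex{} = 0
g(1) = mex{} = 0
g(2) = mex{} = 0
g(3) = mex{0} = 1
g(4) = mex{0} = 1
g(5) = mex{0} = 1
g(6) = mex{0,1} = 2
g(7) = mex{0,1} = 2
g(8) = mex{0,1} = 2
g(9) = mex{0,1,2} = 3
g(10) = mex{1,2} = 0
g(11) = mex{1,2} = 0
g(12) = mex{1,2,3} = 0
So g(12) = 0.
Stack B is a plain Nim stack of size 6, so its Grundy value is 6.
Grundy values for stack C (subtraction set {4, 5, 6, 7}):
k:     0  1  2  3  4  5  6  7  8  9 10 11
g(k):  0  0  0  0  1  1  1  1  2  2  2  0
So g(11) = 0.
Build the Grundy sequence for stack D with g(k) = mex{g(k−s) : s ∈ {3, 4}, s ≤ k}:
g(0) = mex{} = 0
g(1) = mex{} = 0
g(2) = mex{} = 0
g(3) = mex{0} = 1
g(4) = mex{0} = 1
g(5) = mex{0} = 1
g(6) = mex{0,1} = 2
g(7) = mex{1} = 0
So g(7) = 0.
The value of a disjunctive sum is the nim-sum of the parts.
Combined value = 0 XOR 6 XOR 0 XOR 0 = 6.

6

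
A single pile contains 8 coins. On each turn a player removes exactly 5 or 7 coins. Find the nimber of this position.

1

Grundy values for subtraction set {5, 7}:
g(0) = mex{} = 0
g(1) = mex{} = 0
g(2) = mex{} = 0
g(3) = mex{} = 0
g(4) = mex{} = 0
g(5) = mex{0} = 1
g(6) = mex{0} = 1
g(7) = mex{0} = 1
g(8) = mex{0} = 1
So g(8) = 1.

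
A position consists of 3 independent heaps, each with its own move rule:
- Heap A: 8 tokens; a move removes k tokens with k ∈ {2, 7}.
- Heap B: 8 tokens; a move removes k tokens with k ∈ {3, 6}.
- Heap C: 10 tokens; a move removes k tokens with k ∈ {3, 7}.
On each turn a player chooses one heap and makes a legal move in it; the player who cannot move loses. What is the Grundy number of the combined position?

0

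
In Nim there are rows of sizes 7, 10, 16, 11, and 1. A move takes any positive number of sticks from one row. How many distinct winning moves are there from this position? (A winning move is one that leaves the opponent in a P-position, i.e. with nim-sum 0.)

Nim-sum: 7 ^ 10 ^ 16 ^ 11 ^ 1 = 23.
The overall nim-sum is X = 23. A row of size p has a winning move iff p XOR X < p (reduce it to p XOR X).
  7: 7 XOR 23 = 16 ≥ 7 — no move.
  10: 10 XOR 23 = 29 ≥ 10 — no move.
  16: 16 XOR 23 = 7 < 16 — winning move (to 7).
  11: 11 XOR 23 = 28 ≥ 11 — no move.
  1: 1 XOR 23 = 22 ≥ 1 — no move.
That gives 1 winning move.

1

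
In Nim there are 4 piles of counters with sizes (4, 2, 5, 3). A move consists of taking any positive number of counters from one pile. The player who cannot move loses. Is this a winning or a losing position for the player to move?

Nim-sum: 4 XOR 2 XOR 5 XOR 3 = 0.
The nim-sum is 0, so this is a P-position: the player to move is in a losing position under optimal play.

Losing position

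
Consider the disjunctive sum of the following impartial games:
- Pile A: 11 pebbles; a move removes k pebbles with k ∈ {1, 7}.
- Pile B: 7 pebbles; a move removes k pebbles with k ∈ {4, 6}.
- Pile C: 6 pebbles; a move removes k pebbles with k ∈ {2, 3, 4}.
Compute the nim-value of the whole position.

0

For pile A, compute g(0), g(1), … with moves {1, 7}:
k:     0  1  2  3  4  5  6  7  8  9 10 11
g(k):  0  1  0  1  0  1  0  1  0  1  0  1
So g(11) = 1.
Build the Grundy sequence for pile B with g(k) = mex{g(k−s) : s ∈ {4, 6}, s ≤ k}:
k:     0  1  2  3  4  5  6  7
g(k):  0  0  0  0  1  1  1  1
So g(7) = 1.
For pile C, compute g(0), g(1), … with moves {2, 3, 4}:
k:     0  1  2  3  4  5  6
g(k):  0  0  1  1  2  2  0
So g(6) = 0.
The value of a disjunctive sum is the nim-sum of the parts.
Combined value = 1 XOR 1 XOR 0 = 0.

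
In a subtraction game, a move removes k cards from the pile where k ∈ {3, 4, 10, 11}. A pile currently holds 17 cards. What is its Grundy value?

1

Grundy values for subtraction set {3, 4, 10, 11}:
k:     0  1  2  3  4  5  6  7  8  9 10 11 12 13 14 15 16 17
g(k):  0  0  0  1  1  1  2  0  0  0  1  1  1  2  0  0  0  1
So g(17) = 1.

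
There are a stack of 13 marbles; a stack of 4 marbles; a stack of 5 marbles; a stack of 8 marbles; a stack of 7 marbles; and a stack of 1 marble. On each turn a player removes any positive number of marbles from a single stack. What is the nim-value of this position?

2

Bitwise XOR of the heap sizes:
  1101  (13)
  0100  (4)
  0101  (5)
  1000  (8)
  0111  (7)
  0001  (1)
  ----
  0010  (2)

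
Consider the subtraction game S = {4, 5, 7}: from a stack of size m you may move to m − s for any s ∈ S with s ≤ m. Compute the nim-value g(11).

0

Build the Grundy sequence with g(k) = mex{g(k−s) : s ∈ {4, 5, 7}, s ≤ k}:
k:     0  1  2  3  4  5  6  7  8  9 10 11
g(k):  0  0  0  0  1  1  1  1  2  2  2  0
So g(11) = 0.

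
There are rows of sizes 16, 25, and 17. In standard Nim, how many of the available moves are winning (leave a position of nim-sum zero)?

Compute the nim-sum pairwise:
16 ^ 25 = 9
9 ^ 17 = 24
The overall nim-sum is X = 24. A row of size p has a winning move iff p XOR X < p (reduce it to p XOR X).
  16: 16 XOR 24 = 8 < 16 — winning move (to 8).
  25: 25 XOR 24 = 1 < 25 — winning move (to 1).
  17: 17 XOR 24 = 9 < 17 — winning move (to 9).
That gives 3 winning moves.

3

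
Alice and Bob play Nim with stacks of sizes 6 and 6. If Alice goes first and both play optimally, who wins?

Compute the nim-sum pairwise:
6 ⊕ 6 = 0
The nim-sum is 0, so this is a P-position: the player to move is in a losing position under optimal play; Alice is about to move from it and so loses — Bob wins.

Bob wins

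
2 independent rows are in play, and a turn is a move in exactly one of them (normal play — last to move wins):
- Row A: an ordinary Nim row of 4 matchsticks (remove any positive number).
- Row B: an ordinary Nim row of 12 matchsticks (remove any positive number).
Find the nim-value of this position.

8

Row A is a plain Nim row of size 4, so its Grundy value is 4.
Row B is a plain Nim row of size 12, so its Grundy value is 12.
The value of a disjunctive sum is the nim-sum of the parts.
Combined value = 4 ⊕ 12 = 8.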